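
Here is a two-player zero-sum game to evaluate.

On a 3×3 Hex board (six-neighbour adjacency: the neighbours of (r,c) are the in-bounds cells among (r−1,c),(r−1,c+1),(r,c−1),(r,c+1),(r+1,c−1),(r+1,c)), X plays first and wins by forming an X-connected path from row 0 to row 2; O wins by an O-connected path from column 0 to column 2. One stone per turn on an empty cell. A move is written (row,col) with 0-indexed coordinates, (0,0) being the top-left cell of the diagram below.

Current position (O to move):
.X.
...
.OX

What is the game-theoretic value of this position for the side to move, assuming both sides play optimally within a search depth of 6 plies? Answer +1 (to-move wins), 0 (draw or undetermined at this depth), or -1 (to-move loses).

value(.X./.../.OX, O) = +1

[.X./.../.OX] O move#1: (0,0):-1/OX./.../.OX, (0,2):-1/.XO/.../.OX, (1,0):-1/.X./O../.OX, (1,1):+1/.X./.O./.OX*, (1,2):-1/.X./..O/.OX, (2,0):-1/.X./.../OOX
[.X./.O./.OX] X move#2: (0,0):-1/XX./.O./.OX*, (0,2):-1/.XX/.O./.OX, (1,0):-1/.X./XO./.OX, (1,2):-1/.X./.OX/.OX, (2,0):-1/.X./.O./XOX
[XX./.O./.OX] O move#3: (0,2):+1/XXO/.O./.OX*, (1,0):+1/XX./OO./.OX, (1,2):+1/XX./.OO/.OX, (2,0):+1/XX./.O./OOX
[XXO/.O./.OX] X move#4: (1,0):-1/XXO/XO./.OX*, (1,2):-1/XXO/.OX/.OX, (2,0):-1/XXO/.O./XOX
[XXO/XO./.OX] O move#5: (1,2):-1/XXO/XOO/.OX, (2,0):+1/XXO/XO./OOX*
[XXO/XO./OOX] end (terminal -1, X#6); searched .X./.../.OX to 6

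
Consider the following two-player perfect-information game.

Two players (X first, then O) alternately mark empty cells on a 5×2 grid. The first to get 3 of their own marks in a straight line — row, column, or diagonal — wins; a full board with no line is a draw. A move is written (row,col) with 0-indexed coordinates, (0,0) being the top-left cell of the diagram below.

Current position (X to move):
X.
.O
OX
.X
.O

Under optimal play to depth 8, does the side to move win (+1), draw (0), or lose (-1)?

[X./.O/OX/.X/.O] X move#1: (0,1):-1/XX/.O/OX/.X/.O, (1,0):+0/X./XO/OX/.X/.O*, (3,0):+0/X./.O/OX/XX/.O, (4,0):+0/X./.O/OX/.X/XO
[X./XO/OX/.X/.O] O move#2: (0,1):+0/XO/XO/OX/.X/.O*, (3,0):+0/X./XO/OX/OX/.O, (4,0):+0/X./XO/OX/.X/OO
[XO/XO/OX/.X/.O] X move#3: (3,0):+0/XO/XO/OX/XX/.O*, (4,0):+0/XO/XO/OX/.X/XO
[XO/XO/OX/XX/.O] O move#4: (4,0):+0/XO/XO/OX/XX/OO*
[XO/XO/OX/XX/OO] end (terminal +0, X#5); searched X./.O/OX/.X/.O to 8

value(X./.O/OX/.X/.O, X) = 0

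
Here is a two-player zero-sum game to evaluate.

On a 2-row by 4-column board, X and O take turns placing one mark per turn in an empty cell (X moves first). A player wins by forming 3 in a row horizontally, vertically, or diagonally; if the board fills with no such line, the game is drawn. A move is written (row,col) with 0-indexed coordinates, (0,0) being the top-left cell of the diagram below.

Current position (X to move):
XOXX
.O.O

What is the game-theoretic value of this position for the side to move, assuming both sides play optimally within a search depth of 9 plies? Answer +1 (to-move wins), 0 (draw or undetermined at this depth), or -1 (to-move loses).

value(XOXX/.O.O, X) = 0

p1 X@[XOXX/.O.O]: (1,0)[XOXX/XO.O]-1 (1,2)[XOXX/.OXO]+0*
p2 O@[XOXX/.OXO]: (1,0)[XOXX/OOXO]+0*
p3 X@[XOXX/OOXO] terminal +0; root [XOXX/.O.O] d9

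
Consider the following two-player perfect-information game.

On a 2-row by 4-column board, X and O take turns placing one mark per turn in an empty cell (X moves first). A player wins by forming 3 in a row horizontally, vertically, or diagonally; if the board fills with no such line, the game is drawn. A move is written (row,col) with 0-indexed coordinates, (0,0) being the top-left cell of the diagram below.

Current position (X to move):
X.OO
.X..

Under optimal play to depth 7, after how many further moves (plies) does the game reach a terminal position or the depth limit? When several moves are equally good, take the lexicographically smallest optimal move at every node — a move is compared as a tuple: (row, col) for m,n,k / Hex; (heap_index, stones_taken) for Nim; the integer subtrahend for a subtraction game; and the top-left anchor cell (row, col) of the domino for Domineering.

ply 1, X at X.OO/.X.. | (0,1)=+0→XXOO/.X..*; (1,0)=-1→X.OO/XX..; (1,2)=-1→X.OO/.XX.; (1,3)=-1→X.OO/.X.X
ply 2, O at XXOO/.X.. | (1,0)=+0→XXOO/OX..*; (1,2)=+0→XXOO/.XO.; (1,3)=+0→XXOO/.X.O
ply 3, X at XXOO/OX.. | (1,2)=+0→XXOO/OXX.*; (1,3)=+0→XXOO/OX.X
ply 4, O at XXOO/OXX. | (1,3)=+0→XXOO/OXXO*
ply 5: XXOO/OXXO is terminal +0 (X); from X.OO/.X.. depth 7

PV length from [X.OO/.X..]: 4 plies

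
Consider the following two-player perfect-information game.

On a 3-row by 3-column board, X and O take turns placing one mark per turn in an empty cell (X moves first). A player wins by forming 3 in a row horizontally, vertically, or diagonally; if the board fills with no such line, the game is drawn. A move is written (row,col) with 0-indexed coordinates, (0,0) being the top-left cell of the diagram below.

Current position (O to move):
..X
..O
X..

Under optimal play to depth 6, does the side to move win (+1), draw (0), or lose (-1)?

[..X/..O/X..] O move#1: (0,0):-1/O.X/..O/X.., (0,1):-1/.OX/..O/X.., (1,0):-1/..X/O.O/X.., (1,1):+0/..X/.OO/X..*, (2,1):-1/..X/..O/XO., (2,2):-1/..X/..O/X.O
[..X/.OO/X..] X move#2: (0,0):-1/X.X/.OO/X.., (0,1):-1/.XX/.OO/X.., (1,0):+0/..X/XOO/X..*, (2,1):-1/..X/.OO/XX., (2,2):-1/..X/.OO/X.X
[..X/XOO/X..] O move#3: (0,0):+0/O.X/XOO/X..*, (0,1):-1/.OX/XOO/X.., (2,1):-1/..X/XOO/XO., (2,2):-1/..X/XOO/X.O
[O.X/XOO/X..] X move#4: (0,1):-1/OXX/XOO/X.., (2,1):-1/O.X/XOO/XX., (2,2):+0/O.X/XOO/X.X*
[O.X/XOO/X.X] O move#5: (0,1):-1/OOX/XOO/X.X, (2,1):+0/O.X/XOO/XOX*
[O.X/XOO/XOX] X move#6: (0,1):+0/OXX/XOO/XOX*
[OXX/XOO/XOX] end (terminal +0, O#7); searched ..X/..O/X.. to 6

value(..X/..O/X.., O) = 0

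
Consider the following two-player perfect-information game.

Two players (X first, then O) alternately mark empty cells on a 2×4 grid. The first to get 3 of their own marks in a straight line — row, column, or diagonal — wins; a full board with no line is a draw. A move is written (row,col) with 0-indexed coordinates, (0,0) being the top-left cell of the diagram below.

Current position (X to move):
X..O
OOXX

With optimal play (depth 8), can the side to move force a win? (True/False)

X winning at [X..O/OOXX]: False

p1 X@[X..O/OOXX]: (0,1)[XX.O/OOXX]+0* (0,2)[X.XO/OOXX]+0
p2 O@[XX.O/OOXX]: (0,2)[XXOO/OOXX]+0*
p3 X@[XXOO/OOXX] terminal +0; root [X..O/OOXX] d8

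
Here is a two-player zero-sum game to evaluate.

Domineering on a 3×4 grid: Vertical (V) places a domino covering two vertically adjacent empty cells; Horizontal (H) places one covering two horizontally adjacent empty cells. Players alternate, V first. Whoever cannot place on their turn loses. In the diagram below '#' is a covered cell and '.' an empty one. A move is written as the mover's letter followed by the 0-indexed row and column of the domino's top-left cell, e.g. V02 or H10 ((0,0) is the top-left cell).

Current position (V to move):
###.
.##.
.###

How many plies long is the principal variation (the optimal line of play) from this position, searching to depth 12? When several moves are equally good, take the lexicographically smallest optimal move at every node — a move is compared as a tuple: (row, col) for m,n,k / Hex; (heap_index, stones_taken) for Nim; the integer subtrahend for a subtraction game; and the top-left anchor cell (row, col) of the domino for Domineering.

[###./.##./.###] V move#1: V03:+1/####/.###/.###*, V10:+1/###./###./####
[####/.###/.###] end (terminal -1, H#2); searched ###./.##./.### to 12

PV length from [###./.##./.###]: 1 ply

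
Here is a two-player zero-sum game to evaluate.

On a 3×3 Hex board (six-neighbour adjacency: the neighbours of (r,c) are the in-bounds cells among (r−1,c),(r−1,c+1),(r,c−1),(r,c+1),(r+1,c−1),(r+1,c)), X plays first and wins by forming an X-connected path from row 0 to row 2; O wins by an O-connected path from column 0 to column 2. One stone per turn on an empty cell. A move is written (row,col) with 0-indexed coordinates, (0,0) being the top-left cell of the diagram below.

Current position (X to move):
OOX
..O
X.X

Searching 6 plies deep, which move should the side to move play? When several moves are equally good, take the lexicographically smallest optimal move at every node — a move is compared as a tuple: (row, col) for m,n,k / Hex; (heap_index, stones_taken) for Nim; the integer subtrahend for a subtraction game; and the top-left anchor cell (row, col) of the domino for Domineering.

X's best at [OOX/..O/X.X]: (1,1)

ply 1, X at OOX/..O/X.X | (1,0)=-1→OOX/X.O/X.X; (1,1)=+1→OOX/.XO/X.X*; (2,1)=-1→OOX/..O/XXX
ply 2: OOX/.XO/X.X is terminal -1 (O); from OOX/..O/X.X depth 6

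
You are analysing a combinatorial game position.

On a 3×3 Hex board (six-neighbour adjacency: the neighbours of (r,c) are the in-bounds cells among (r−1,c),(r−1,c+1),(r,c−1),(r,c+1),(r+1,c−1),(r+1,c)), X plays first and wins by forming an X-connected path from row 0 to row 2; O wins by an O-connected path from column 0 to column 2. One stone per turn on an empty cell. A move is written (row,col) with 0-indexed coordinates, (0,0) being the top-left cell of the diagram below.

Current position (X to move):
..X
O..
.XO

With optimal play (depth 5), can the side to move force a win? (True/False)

p1 X@[..X/O../.XO]: (0,0)[X.X/O../.XO]+1* (0,1)[.XX/O../.XO]+1 (1,1)[..X/OX./.XO]+1 (1,2)[..X/O.X/.XO]+1 (2,0)[..X/O../XXO]+1
p2 O@[X.X/O../.XO]: (0,1)[XOX/O../.XO]-1* (1,1)[X.X/OO./.XO]-1 (1,2)[X.X/O.O/.XO]-1 (2,0)[X.X/O../OXO]-1
p3 X@[XOX/O../.XO]: (1,1)[XOX/OX./.XO]+1* (1,2)[XOX/O.X/.XO]+1 (2,0)[XOX/O../XXO]+1
p4 O@[XOX/OX./.XO] terminal -1; root [..X/O../.XO] d5

X winning at [..X/O../.XO]: True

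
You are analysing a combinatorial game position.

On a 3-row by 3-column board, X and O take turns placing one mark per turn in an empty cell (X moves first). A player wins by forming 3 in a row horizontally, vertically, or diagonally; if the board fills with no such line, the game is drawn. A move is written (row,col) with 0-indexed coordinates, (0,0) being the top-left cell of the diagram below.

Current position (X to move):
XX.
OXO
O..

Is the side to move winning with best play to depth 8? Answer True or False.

[XX./OXO/O..] X move#1: (0,2):+1/XXX/OXO/O..*, (2,1):+1/XX./OXO/OX., (2,2):+1/XX./OXO/O.X
[XXX/OXO/O..] end (terminal -1, O#2); searched XX./OXO/O.. to 8

X winning at [XX./OXO/O..]: True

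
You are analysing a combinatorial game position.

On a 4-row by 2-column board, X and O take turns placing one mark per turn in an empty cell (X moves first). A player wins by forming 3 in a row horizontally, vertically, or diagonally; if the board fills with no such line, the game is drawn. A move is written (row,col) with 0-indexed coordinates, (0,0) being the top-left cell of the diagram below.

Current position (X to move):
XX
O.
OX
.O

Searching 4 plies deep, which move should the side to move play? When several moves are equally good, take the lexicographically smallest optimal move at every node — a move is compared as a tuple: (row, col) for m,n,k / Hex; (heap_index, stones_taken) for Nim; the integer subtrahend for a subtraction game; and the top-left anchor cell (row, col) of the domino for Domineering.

p1 X@[XX/O./OX/.O]: (1,1)[XX/OX/OX/.O]+1* (3,0)[XX/O./OX/XO]+0
p2 O@[XX/OX/OX/.O] terminal -1; root [XX/O./OX/.O] d4

X's best at [XX/O./OX/.O]: (1,1)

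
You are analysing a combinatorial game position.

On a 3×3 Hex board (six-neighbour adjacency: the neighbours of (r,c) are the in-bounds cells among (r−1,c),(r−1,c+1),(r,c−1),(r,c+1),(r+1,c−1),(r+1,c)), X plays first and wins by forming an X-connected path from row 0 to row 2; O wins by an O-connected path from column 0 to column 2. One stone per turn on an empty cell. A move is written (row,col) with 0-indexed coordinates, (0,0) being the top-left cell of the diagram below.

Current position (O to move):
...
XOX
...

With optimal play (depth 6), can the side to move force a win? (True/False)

[.../XOX/...] O move#1: (0,0):-1/O../XOX/...*, (0,1):-1/.O./XOX/..., (0,2):-1/..O/XOX/..., (2,0):-1/.../XOX/O.., (2,1):-1/.../XOX/.O., (2,2):-1/.../XOX/..O
[O../XOX/...] X move#2: (0,1):+1/OX./XOX/...*, (0,2):+1/O.X/XOX/..., (2,0):+1/O../XOX/X.., (2,1):-1/O../XOX/.X., (2,2):-1/O../XOX/..X
[OX./XOX/...] O move#3: (0,2):-1/OXO/XOX/...*, (2,0):-1/OX./XOX/O.., (2,1):-1/OX./XOX/.O., (2,2):-1/OX./XOX/..O
[OXO/XOX/...] X move#4: (2,0):+1/OXO/XOX/X..*, (2,1):-1/OXO/XOX/.X., (2,2):-1/OXO/XOX/..X
[OXO/XOX/X..] end (terminal -1, O#5); searched .../XOX/... to 6

O winning at [.../XOX/...]: False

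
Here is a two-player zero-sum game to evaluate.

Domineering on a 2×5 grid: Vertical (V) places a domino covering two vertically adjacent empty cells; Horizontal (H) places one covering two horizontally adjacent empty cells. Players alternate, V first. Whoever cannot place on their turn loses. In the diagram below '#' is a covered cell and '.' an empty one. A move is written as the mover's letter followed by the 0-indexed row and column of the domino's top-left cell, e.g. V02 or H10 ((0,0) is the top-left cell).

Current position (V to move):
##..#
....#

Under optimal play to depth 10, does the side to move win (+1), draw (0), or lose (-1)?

p1 V@[##..#/....#]: V02[###.#/..#.#]+1* V03[##.##/...##]-1
p2 H@[###.#/..#.#]: H10[###.#/###.#]-1*
p3 V@[###.#/###.#]: V03[#####/#####]+1*
p4 H@[#####/#####] terminal -1; root [##..#/....#] d10

value(##..#/....#, V) = +1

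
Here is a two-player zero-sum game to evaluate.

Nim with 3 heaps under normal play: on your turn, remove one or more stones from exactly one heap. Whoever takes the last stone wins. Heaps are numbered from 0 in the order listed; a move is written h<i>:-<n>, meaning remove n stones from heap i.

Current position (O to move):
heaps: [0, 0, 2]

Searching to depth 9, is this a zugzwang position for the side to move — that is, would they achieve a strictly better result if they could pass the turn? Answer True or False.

p1 O@[(0,0,2)]: h2:-1[(0,0,1)]-1 h2:-2[(0,0,0)]+1*
p2 X@[(0,0,0)] terminal -1; root [(0,0,2)] d9
suppose O passes — search the same position with X to move:
pass> p1 X@[(0,0,2)]: h2:-1[(0,0,1)]-1 h2:-2[(0,0,0)]+1*
pass> p2 O@[(0,0,0)] terminal -1; root [(0,0,2)] d9
for O: play +1, pass -1

zugzwang((0,0,2), O) = False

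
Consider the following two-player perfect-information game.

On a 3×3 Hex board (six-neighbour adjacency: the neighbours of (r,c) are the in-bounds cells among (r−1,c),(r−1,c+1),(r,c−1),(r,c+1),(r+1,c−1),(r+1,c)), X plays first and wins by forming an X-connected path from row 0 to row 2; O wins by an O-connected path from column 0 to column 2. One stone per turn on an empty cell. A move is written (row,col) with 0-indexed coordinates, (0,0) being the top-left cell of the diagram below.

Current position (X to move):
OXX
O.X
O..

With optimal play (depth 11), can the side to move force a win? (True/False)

p1 X@[OXX/O.X/O..]: (1,1)[OXX/OXX/O..]+1* (2,1)[OXX/O.X/OX.]+1 (2,2)[OXX/O.X/O.X]+1
p2 O@[OXX/OXX/O..]: (2,1)[OXX/OXX/OO.]-1* (2,2)[OXX/OXX/O.O]-1
p3 X@[OXX/OXX/OO.]: (2,2)[OXX/OXX/OOX]+1*
p4 O@[OXX/OXX/OOX] terminal -1; root [OXX/O.X/O..] d11

X winning at [OXX/O.X/O..]: True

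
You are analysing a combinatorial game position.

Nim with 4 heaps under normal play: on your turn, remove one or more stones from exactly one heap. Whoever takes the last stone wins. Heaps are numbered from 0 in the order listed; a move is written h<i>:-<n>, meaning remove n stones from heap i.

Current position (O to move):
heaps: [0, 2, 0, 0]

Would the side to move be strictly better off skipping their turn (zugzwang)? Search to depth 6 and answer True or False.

zugzwang((0,2,0,0), O) = False

[(0,2,0,0)] O move#1: h1:-1:-1/(0,1,0,0), h1:-2:+1/(0,0,0,0)*
[(0,0,0,0)] end (terminal -1, X#2); searched (0,2,0,0) to 6
if O skipped the turn, X would face:
~ [(0,2,0,0)] X move#1: h1:-1:-1/(0,1,0,0), h1:-2:+1/(0,0,0,0)*
~ [(0,0,0,0)] end (terminal -1, O#2); searched (0,2,0,0) to 6
compare (O): move=+1 vs pass=-1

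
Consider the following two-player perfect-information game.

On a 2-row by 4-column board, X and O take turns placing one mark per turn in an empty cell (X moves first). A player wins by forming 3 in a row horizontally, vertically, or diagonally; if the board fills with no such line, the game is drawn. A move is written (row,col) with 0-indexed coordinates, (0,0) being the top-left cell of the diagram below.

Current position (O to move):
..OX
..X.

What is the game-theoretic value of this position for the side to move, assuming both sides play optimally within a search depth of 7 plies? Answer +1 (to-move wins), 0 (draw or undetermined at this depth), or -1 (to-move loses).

p1 O@[..OX/..X.]: (0,0)[O.OX/..X.]+0* (0,1)[.OOX/..X.]+0 (1,0)[..OX/O.X.]+0 (1,1)[..OX/.OX.]+0 (1,3)[..OX/..XO]+0
p2 X@[O.OX/..X.]: (0,1)[OXOX/..X.]+0* (1,0)[O.OX/X.X.]-1 (1,1)[O.OX/.XX.]-1 (1,3)[O.OX/..XX]-1
p3 O@[OXOX/..X.]: (1,0)[OXOX/O.X.]+0* (1,1)[OXOX/.OX.]+0 (1,3)[OXOX/..XO]+0
p4 X@[OXOX/O.X.]: (1,1)[OXOX/OXX.]+0* (1,3)[OXOX/O.XX]+0
p5 O@[OXOX/OXX.]: (1,3)[OXOX/OXXO]+0*
p6 X@[OXOX/OXXO] terminal +0; root [..OX/..X.] d7

value(..OX/..X., O) = 0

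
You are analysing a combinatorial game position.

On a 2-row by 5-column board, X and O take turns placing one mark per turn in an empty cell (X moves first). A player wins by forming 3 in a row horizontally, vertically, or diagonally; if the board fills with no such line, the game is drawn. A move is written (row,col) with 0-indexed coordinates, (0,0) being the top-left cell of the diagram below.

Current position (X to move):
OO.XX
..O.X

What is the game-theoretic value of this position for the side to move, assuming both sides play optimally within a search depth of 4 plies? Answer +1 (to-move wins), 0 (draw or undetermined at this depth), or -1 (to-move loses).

ply 1, X at OO.XX/..O.X | (0,2)=+1→OOXXX/..O.X*; (1,0)=-1→OO.XX/X.O.X; (1,1)=-1→OO.XX/.XO.X; (1,3)=-1→OO.XX/..OXX
ply 2: OOXXX/..O.X is terminal -1 (O); from OO.XX/..O.X depth 4

value(OO.XX/..O.X, X) = +1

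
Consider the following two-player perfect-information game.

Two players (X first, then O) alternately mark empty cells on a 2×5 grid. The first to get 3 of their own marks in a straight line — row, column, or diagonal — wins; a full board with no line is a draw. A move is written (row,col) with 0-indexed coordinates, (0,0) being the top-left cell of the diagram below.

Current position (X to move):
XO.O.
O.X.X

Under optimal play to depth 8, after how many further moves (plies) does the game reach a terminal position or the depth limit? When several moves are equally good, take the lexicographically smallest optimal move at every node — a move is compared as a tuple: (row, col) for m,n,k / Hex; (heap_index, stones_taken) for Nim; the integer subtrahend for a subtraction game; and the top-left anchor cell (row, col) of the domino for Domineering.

PV length from [XO.O./O.X.X]: 1 ply

ply 1, X at XO.O./O.X.X | (0,2)=+0→XOXO./O.X.X; (0,4)=-1→XO.OX/O.X.X; (1,1)=-1→XO.O./OXX.X; (1,3)=+1→XO.O./O.XXX*
ply 2: XO.O./O.XXX is terminal -1 (O); from XO.O./O.X.X depth 8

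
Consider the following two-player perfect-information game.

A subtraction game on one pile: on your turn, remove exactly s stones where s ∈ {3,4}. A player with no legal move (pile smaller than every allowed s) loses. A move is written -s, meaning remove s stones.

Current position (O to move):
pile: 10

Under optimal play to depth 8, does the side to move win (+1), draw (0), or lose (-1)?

ply 1, O at 10 | -3=+1→7*; -4=-1→6
ply 2, X at 7 | -3=-1→4*; -4=-1→3
ply 3, O at 4 | -3=+1→1*; -4=+1→0
ply 4: 1 is terminal -1 (X); from 10 depth 8

value(10, O) = +1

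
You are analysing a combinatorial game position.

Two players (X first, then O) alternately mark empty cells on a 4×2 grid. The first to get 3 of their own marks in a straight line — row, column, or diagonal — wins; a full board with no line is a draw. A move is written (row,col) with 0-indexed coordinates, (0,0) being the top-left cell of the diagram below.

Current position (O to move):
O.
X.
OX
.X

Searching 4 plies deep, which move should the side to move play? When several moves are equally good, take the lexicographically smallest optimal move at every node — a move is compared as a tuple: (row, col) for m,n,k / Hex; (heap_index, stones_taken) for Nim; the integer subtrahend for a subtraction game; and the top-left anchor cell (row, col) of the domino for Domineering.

O's best at [O./X./OX/.X]: (1,1)

[O./X./OX/.X] O move#1: (0,1):-1/OO/X./OX/.X, (1,1):+0/O./XO/OX/.X*, (3,0):-1/O./X./OX/OX
[O./XO/OX/.X] X move#2: (0,1):+0/OX/XO/OX/.X*, (3,0):+0/O./XO/OX/XX
[OX/XO/OX/.X] O move#3: (3,0):+0/OX/XO/OX/OX*
[OX/XO/OX/OX] end (terminal +0, X#4); searched O./X./OX/.X to 4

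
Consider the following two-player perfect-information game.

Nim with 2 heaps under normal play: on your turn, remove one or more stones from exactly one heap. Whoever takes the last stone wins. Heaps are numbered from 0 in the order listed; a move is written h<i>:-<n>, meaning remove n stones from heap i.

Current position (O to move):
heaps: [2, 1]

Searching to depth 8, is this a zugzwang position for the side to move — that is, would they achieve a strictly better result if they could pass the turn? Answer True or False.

[(2,1)] O move#1: h0:-1:+1/(1,1)*, h0:-2:-1/(0,1), h1:-1:-1/(2,0)
[(1,1)] X move#2: h0:-1:-1/(0,1)*, h1:-1:-1/(1,0)
[(0,1)] O move#3: h1:-1:+1/(0,0)*
[(0,0)] end (terminal -1, X#4); searched (2,1) to 8
if O skipped the turn, X would face:
~ [(2,1)] X move#1: h0:-1:+1/(1,1)*, h0:-2:-1/(0,1), h1:-1:-1/(2,0)
~ [(1,1)] O move#2: h0:-1:-1/(0,1)*, h1:-1:-1/(1,0)
~ [(0,1)] X move#3: h1:-1:+1/(0,0)*
~ [(0,0)] end (terminal -1, O#4); searched (2,1) to 8
compare (O): move=+1 vs pass=-1

zugzwang((2,1), O) = False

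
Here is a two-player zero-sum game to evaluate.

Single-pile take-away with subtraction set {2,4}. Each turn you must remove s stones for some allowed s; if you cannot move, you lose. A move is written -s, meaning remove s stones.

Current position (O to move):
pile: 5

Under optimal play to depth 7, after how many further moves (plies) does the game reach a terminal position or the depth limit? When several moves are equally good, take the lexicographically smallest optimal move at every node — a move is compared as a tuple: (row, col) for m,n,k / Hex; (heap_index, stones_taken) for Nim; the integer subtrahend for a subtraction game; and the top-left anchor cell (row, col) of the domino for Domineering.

p1 O@[5]: -2[3]-1 -4[1]+1*
p2 X@[1] terminal -1; root [5] d7

PV length from [5]: 1 ply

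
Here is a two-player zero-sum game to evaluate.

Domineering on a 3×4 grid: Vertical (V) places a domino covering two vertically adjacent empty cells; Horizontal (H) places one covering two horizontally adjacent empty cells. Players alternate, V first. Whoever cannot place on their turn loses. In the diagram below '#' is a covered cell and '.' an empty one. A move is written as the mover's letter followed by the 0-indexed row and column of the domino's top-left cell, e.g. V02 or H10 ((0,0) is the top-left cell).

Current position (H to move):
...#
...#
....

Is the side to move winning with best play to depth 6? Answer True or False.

p1 H@[...#/...#/....]: H00[##.#/...#/....]-1 H01[.###/...#/....]-1 H10[...#/##.#/....]+1* H11[...#/.###/....]+1 H20[...#/...#/##..]-1 H21[...#/...#/.##.]-1 H22[...#/...#/..##]-1
p2 V@[...#/##.#/....]: V02[..##/####/....]-1* V12[...#/####/..#.]-1
p3 H@[..##/####/....]: H00[####/####/....]+1* H20[..##/####/##..]+1 H21[..##/####/.##.]+1 H22[..##/####/..##]+1
p4 V@[####/####/....] terminal -1; root [...#/...#/....] d6

H winning at [...#/...#/....]: True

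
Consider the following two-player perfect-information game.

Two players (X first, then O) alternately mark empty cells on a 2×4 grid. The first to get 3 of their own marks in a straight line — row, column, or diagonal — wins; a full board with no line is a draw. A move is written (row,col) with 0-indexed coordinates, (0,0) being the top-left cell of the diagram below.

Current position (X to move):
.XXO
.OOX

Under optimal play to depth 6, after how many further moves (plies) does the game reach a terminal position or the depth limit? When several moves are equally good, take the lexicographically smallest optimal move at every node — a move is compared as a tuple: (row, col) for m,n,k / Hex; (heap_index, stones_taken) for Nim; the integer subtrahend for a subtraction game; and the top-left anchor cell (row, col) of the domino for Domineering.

p1 X@[.XXO/.OOX]: (0,0)[XXXO/.OOX]+1* (1,0)[.XXO/XOOX]+0
p2 O@[XXXO/.OOX] terminal -1; root [.XXO/.OOX] d6

PV length from [.XXO/.OOX]: 1 ply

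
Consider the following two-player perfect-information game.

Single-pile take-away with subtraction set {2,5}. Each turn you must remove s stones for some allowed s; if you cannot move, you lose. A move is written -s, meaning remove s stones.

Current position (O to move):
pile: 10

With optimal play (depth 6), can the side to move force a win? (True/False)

p1 O@[10]: -2[8]+1* -5[5]-1
p2 X@[8]: -2[6]-1* -5[3]-1
p3 O@[6]: -2[4]+1* -5[1]+1
p4 X@[4]: -2[2]-1*
p5 O@[2]: -2[0]+1*
p6 X@[0] terminal -1; root [10] d6

O winning at [10]: True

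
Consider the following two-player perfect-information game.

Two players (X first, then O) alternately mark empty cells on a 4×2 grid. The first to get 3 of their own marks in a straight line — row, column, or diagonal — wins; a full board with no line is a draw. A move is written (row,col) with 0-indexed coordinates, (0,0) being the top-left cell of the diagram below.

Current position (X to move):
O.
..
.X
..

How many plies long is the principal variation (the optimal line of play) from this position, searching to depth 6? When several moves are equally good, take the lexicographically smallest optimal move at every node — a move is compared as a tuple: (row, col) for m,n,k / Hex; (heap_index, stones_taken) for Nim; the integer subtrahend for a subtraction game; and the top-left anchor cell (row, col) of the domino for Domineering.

ply 1, X at O./../.X/.. | (0,1)=+0→OX/../.X/..; (1,0)=+0→O./X./.X/..; (1,1)=+1→O./.X/.X/..*; (2,0)=+0→O./../XX/..; (3,0)=+0→O./../.X/X.; (3,1)=+0→O./../.X/.X
ply 2, O at O./.X/.X/.. | (0,1)=-1→OO/.X/.X/..*; (1,0)=-1→O./OX/.X/..; (2,0)=-1→O./.X/OX/..; (3,0)=-1→O./.X/.X/O.; (3,1)=-1→O./.X/.X/.O
ply 3, X at OO/.X/.X/.. | (1,0)=+0→OO/XX/.X/..; (2,0)=+0→OO/.X/XX/..; (3,0)=+0→OO/.X/.X/X.; (3,1)=+1→OO/.X/.X/.X*
ply 4: OO/.X/.X/.X is terminal -1 (O); from O./../.X/.. depth 6

PV length from [O./../.X/..]: 3 plies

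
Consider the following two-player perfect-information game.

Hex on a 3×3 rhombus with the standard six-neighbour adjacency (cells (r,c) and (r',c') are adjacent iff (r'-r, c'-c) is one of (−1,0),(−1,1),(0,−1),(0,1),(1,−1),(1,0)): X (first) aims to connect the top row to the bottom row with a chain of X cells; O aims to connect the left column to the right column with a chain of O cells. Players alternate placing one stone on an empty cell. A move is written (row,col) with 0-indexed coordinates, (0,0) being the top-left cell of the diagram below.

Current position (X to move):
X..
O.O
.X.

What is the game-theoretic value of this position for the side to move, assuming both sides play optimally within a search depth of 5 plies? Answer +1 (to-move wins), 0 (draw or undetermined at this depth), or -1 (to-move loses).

p1 X@[X../O.O/.X.]: (0,1)[XX./O.O/.X.]-1 (0,2)[X.X/O.O/.X.]-1 (1,1)[X../OXO/.X.]+1* (2,0)[X../O.O/XX.]-1 (2,2)[X../O.O/.XX]-1
p2 O@[X../OXO/.X.]: (0,1)[XO./OXO/.X.]-1* (0,2)[X.O/OXO/.X.]-1 (2,0)[X../OXO/OX.]-1 (2,2)[X../OXO/.XO]-1
p3 X@[XO./OXO/.X.]: (0,2)[XOX/OXO/.X.]+1* (2,0)[XO./OXO/XX.]-1 (2,2)[XO./OXO/.XX]-1
p4 O@[XOX/OXO/.X.] terminal -1; root [X../O.O/.X.] d5

value(X../O.O/.X., X) = +1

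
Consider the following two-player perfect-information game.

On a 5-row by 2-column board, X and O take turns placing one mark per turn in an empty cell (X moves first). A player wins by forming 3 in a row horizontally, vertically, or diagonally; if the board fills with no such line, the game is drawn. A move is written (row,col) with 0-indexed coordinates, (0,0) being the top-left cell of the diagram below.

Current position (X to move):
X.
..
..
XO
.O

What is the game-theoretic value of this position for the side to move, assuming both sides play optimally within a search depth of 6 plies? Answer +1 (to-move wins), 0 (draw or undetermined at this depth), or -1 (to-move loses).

ply 1, X at X./../../XO/.O | (0,1)=-1→XX/../../XO/.O; (1,0)=-1→X./X./../XO/.O; (1,1)=-1→X./.X/../XO/.O; (2,0)=-1→X./../X./XO/.O; (2,1)=+0→X./../.X/XO/.O*; (4,0)=-1→X./../../XO/XO
ply 2, O at X./../.X/XO/.O | (0,1)=-1→XO/../.X/XO/.O; (1,0)=+0→X./O./.X/XO/.O*; (1,1)=-1→X./.O/.X/XO/.O; (2,0)=+0→X./../OX/XO/.O; (4,0)=+0→X./../.X/XO/OO
ply 3, X at X./O./.X/XO/.O | (0,1)=+0→XX/O./.X/XO/.O*; (1,1)=+0→X./OX/.X/XO/.O; (2,0)=+0→X./O./XX/XO/.O; (4,0)=+0→X./O./.X/XO/XO
ply 4, O at XX/O./.X/XO/.O | (1,1)=+0→XX/OO/.X/XO/.O*; (2,0)=-1→XX/O./OX/XO/.O; (4,0)=-1→XX/O./.X/XO/OO
ply 5, X at XX/OO/.X/XO/.O | (2,0)=+0→XX/OO/XX/XO/.O*; (4,0)=+0→XX/OO/.X/XO/XO
ply 6, O at XX/OO/XX/XO/.O | (4,0)=+0→XX/OO/XX/XO/OO*
ply 7: XX/OO/XX/XO/OO is terminal +0 (X); from X./../../XO/.O depth 6

value(X./../../XO/.O, X) = 0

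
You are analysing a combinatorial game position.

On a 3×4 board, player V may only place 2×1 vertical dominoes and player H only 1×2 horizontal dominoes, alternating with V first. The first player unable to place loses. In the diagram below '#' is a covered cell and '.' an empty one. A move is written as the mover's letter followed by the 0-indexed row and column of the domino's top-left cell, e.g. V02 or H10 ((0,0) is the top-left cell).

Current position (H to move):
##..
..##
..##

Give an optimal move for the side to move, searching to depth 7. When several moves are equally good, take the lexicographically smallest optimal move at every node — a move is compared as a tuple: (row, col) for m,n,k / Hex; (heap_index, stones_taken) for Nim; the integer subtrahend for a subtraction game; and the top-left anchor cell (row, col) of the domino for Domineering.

[##../..##/..##] H move#1: H02:-1/####/..##/..##, H10:+1/##../####/..##*, H20:+1/##../..##/####
[##../####/..##] end (terminal -1, V#2); searched ##../..##/..## to 7

H's best at [##../..##/..##]: H10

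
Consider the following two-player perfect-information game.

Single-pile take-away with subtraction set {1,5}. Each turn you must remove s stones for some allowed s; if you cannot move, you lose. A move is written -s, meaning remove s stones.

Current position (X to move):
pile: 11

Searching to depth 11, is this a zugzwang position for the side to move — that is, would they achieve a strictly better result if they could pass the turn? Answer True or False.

zugzwang(11, X) = False

[11] X move#1: -1:+1/10*, -5:+1/6
[10] O move#2: -1:-1/9*, -5:-1/5
[9] X move#3: -1:+1/8*, -5:+1/4
[8] O move#4: -1:-1/7*, -5:-1/3
[7] X move#5: -1:+1/6*, -5:+1/2
[6] O move#6: -1:-1/5*, -5:-1/1
[5] X move#7: -1:+1/4*, -5:+1/0
[4] O move#8: -1:-1/3*
[3] X move#9: -1:+1/2*
[2] O move#10: -1:-1/1*
[1] X move#11: -1:+1/0*
[0] end (terminal -1, O#12); searched 11 to 11
pass branch (O moves first from the same position):
  | [11] O move#1: -1:+1/10*, -5:+1/6
  | [10] X move#2: -1:-1/9*, -5:-1/5
  | [9] O move#3: -1:+1/8*, -5:+1/4
  | [8] X move#4: -1:-1/7*, -5:-1/3
  | [7] O move#5: -1:+1/6*, -5:+1/2
  | [6] X move#6: -1:-1/5*, -5:-1/1
  | [5] O move#7: -1:+1/4*, -5:+1/0
  | [4] X move#8: -1:-1/3*
  | [3] O move#9: -1:+1/2*
  | [2] X move#10: -1:-1/1*
  | [1] O move#11: -1:+1/0*
  | [0] end (terminal -1, X#12); searched 11 to 11
X moving scores +1; X passing scores -1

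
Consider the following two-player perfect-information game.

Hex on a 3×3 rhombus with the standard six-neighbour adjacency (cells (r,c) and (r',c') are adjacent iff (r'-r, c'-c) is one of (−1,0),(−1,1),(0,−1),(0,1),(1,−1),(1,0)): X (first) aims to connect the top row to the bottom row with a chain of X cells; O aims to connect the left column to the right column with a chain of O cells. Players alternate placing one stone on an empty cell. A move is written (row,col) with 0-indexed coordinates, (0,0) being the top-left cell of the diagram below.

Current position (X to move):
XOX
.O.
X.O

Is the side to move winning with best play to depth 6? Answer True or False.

X winning at [XOX/.O./X.O]: True

ply 1, X at XOX/.O./X.O | (1,0)=+1→XOX/XO./X.O*; (1,2)=+1→XOX/.OX/X.O; (2,1)=+1→XOX/.O./XXO
ply 2: XOX/XO./X.O is terminal -1 (O); from XOX/.O./X.O depth 6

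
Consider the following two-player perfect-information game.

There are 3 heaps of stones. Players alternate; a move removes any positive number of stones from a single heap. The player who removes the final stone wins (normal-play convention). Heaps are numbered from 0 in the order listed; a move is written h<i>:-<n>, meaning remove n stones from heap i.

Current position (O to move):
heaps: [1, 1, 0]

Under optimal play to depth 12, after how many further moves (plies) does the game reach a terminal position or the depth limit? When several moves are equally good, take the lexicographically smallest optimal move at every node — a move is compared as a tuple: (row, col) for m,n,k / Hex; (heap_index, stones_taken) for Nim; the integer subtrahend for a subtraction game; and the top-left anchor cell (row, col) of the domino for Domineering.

[(1,1,0)] O move#1: h0:-1:-1/(0,1,0)*, h1:-1:-1/(1,0,0)
[(0,1,0)] X move#2: h1:-1:+1/(0,0,0)*
[(0,0,0)] end (terminal -1, O#3); searched (1,1,0) to 12

PV length from [(1,1,0)]: 2 plies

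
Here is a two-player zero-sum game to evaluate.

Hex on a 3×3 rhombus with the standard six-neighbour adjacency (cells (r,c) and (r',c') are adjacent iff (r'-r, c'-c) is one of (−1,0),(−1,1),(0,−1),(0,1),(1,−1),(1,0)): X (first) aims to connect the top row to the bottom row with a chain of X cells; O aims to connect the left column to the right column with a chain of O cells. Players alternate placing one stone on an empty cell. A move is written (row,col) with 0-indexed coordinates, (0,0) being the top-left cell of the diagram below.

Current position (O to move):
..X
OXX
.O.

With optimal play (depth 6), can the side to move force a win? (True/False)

O winning at [..X/OXX/.O.]: False

[..X/OXX/.O.] O move#1: (0,0):-1/O.X/OXX/.O.*, (0,1):-1/.OX/OXX/.O., (2,0):-1/..X/OXX/OO., (2,2):-1/..X/OXX/.OO
[O.X/OXX/.O.] X move#2: (0,1):+1/OXX/OXX/.O.*, (2,0):+1/O.X/OXX/XO., (2,2):+1/O.X/OXX/.OX
[OXX/OXX/.O.] O move#3: (2,0):-1/OXX/OXX/OO.*, (2,2):-1/OXX/OXX/.OO
[OXX/OXX/OO.] X move#4: (2,2):+1/OXX/OXX/OOX*
[OXX/OXX/OOX] end (terminal -1, O#5); searched ..X/OXX/.O. to 6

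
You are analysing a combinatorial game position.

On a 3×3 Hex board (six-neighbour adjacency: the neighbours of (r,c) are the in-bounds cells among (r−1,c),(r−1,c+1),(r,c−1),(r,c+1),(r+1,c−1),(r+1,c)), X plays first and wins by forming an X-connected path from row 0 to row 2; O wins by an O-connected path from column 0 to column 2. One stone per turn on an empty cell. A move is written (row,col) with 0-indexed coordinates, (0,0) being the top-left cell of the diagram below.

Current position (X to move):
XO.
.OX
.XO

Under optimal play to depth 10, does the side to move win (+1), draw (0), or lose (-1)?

value(XO./.OX/.XO, X) = +1

p1 X@[XO./.OX/.XO]: (0,2)[XOX/.OX/.XO]+1* (1,0)[XO./XOX/.XO]+1 (2,0)[XO./.OX/XXO]+1
p2 O@[XOX/.OX/.XO] terminal -1; root [XO./.OX/.XO] d10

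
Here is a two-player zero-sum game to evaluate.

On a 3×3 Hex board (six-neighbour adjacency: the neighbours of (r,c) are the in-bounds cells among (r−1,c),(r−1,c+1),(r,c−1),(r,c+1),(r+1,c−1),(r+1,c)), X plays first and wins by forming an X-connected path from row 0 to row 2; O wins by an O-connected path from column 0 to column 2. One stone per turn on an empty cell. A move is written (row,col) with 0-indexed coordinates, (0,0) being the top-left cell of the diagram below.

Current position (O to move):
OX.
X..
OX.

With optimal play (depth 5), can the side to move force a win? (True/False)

ply 1, O at OX./X../OX. | (0,2)=-1→OXO/X../OX.; (1,1)=+1→OX./XO./OX.*; (1,2)=-1→OX./X.O/OX.; (2,2)=-1→OX./X../OXO
ply 2, X at OX./XO./OX. | (0,2)=-1→OXX/XO./OX.*; (1,2)=-1→OX./XOX/OX.; (2,2)=-1→OX./XO./OXX
ply 3, O at OXX/XO./OX. | (1,2)=+1→OXX/XOO/OX.*; (2,2)=-1→OXX/XO./OXO
ply 4: OXX/XOO/OX. is terminal -1 (X); from OX./X../OX. depth 5

O winning at [OX./X../OX.]: True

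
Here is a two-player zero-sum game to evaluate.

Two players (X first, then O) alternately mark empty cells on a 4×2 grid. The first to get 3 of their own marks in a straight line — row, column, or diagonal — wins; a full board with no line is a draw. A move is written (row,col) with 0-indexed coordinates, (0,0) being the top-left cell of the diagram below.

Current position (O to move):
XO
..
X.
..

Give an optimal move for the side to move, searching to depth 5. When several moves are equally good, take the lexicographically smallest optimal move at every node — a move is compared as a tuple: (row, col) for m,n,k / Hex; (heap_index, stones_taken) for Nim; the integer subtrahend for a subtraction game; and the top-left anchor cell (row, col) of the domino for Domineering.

O's best at [XO/../X./..]: (1,0)

ply 1, O at XO/../X./.. | (1,0)=+0→XO/O./X./..*; (1,1)=-1→XO/.O/X./..; (2,1)=-1→XO/../XO/..; (3,0)=-1→XO/../X./O.; (3,1)=-1→XO/../X./.O
ply 2, X at XO/O./X./.. | (1,1)=+0→XO/OX/X./..*; (2,1)=+0→XO/O./XX/..; (3,0)=+0→XO/O./X./X.; (3,1)=+0→XO/O./X./.X
ply 3, O at XO/OX/X./.. | (2,1)=+0→XO/OX/XO/..*; (3,0)=+0→XO/OX/X./O.; (3,1)=+0→XO/OX/X./.O
ply 4, X at XO/OX/XO/.. | (3,0)=+0→XO/OX/XO/X.*; (3,1)=+0→XO/OX/XO/.X
ply 5, O at XO/OX/XO/X. | (3,1)=+0→XO/OX/XO/XO*
ply 6: XO/OX/XO/XO is terminal +0 (X); from XO/../X./.. depth 5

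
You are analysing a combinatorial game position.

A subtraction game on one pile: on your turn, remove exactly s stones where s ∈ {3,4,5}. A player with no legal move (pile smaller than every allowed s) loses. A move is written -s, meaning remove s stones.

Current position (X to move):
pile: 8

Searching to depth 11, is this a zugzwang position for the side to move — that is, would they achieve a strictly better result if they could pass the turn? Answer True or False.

zugzwang(8, X) = True

[8] X move#1: -3:-1/5*, -4:-1/4, -5:-1/3
[5] O move#2: -3:+1/2*, -4:+1/1, -5:+1/0
[2] end (terminal -1, X#3); searched 8 to 11
if X skipped the turn, O would face:
~ [8] O move#1: -3:-1/5*, -4:-1/4, -5:-1/3
~ [5] X move#2: -3:+1/2*, -4:+1/1, -5:+1/0
~ [2] end (terminal -1, O#3); searched 8 to 11
compare (X): move=-1 vs pass=+1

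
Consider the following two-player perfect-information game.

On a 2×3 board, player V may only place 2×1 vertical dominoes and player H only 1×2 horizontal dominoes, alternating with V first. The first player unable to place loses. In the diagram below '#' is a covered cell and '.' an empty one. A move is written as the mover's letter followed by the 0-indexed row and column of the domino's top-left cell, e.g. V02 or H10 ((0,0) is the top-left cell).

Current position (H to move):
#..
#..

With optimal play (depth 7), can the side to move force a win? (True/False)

ply 1, H at #../#.. | H01=+1→###/#..*; H11=+1→#../###
ply 2: ###/#.. is terminal -1 (V); from #../#.. depth 7

H winning at [#../#..]: True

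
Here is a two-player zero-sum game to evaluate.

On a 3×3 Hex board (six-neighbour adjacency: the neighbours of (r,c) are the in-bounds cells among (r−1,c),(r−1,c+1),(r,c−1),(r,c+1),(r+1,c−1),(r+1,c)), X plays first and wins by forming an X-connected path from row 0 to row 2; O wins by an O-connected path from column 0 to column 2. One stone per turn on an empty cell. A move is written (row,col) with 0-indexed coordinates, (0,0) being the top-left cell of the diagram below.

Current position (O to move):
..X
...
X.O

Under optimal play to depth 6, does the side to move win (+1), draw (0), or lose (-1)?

[..X/.../X.O] O move#1: (0,0):-1/O.X/.../X.O*, (0,1):-1/.OX/.../X.O, (1,0):-1/..X/O../X.O, (1,1):-1/..X/.O./X.O, (1,2):-1/..X/..O/X.O, (2,1):-1/..X/.../XOO
[O.X/.../X.O] X move#2: (0,1):+1/OXX/.../X.O*, (1,0):+1/O.X/X../X.O, (1,1):+1/O.X/.X./X.O, (1,2):+1/O.X/..X/X.O, (2,1):+1/O.X/.../XXO
[OXX/.../X.O] O move#3: (1,0):-1/OXX/O../X.O*, (1,1):-1/OXX/.O./X.O, (1,2):-1/OXX/..O/X.O, (2,1):-1/OXX/.../XOO
[OXX/O../X.O] X move#4: (1,1):+1/OXX/OX./X.O*, (1,2):+1/OXX/O.X/X.O, (2,1):+1/OXX/O../XXO
[OXX/OX./X.O] end (terminal -1, O#5); searched ..X/.../X.O to 6

value(..X/.../X.O, O) = -1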